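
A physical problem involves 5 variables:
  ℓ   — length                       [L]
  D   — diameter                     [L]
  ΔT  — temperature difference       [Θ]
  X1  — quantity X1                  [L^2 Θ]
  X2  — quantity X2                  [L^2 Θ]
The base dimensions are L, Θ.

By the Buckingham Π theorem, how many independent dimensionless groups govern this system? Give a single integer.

3

Exponent matrix [L,Θ] × [ℓ,D,ΔT,X1,X2]:
  L: [ 1  1  0  2  2]
  Θ: [ 0  0  1  1  1]
Row reduction gives pivot columns ℓ,ΔT; rank = 2
n=5, r=2 ⇒ 3 dimensionless groups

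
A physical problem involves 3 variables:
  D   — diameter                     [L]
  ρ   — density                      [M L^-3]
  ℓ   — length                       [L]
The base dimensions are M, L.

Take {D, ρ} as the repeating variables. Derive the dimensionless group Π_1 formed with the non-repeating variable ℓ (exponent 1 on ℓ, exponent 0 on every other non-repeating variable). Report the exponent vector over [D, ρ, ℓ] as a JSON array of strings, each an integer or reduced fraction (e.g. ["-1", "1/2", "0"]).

["-1", "0", "1"]

Dimensional matrix (M×L by D×ρ×ℓ):
  M: [ 0  1  0]
  L: [ 1 -3  1]
Row reduction gives pivot columns D,ρ; rank = 2
Repeat: D,ρ; free: ℓ
RREF:
  r0: [   1    0    1]
  r1: [   0    1    0]
Fix exponent of ℓ at 1; solve each RREF row for its pivot's exponent:
  r0: exp(D) + (1)·1 = 0 ⇒ exp(D) = -1
  r1: exp(ρ) + (0)·1 = 0 ⇒ exp(ρ) = 0
Π_1 = D^-1 · ℓ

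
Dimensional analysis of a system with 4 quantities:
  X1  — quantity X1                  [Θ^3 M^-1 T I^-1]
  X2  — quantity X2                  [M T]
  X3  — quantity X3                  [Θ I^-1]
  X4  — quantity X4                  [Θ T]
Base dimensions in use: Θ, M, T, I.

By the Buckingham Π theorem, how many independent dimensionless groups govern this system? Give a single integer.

1

Dimensional matrix (Θ×M×T×I by X1×X2×X3×X4):
  Θ: [ 3  0  1  1]
  M: [-1  1  0  0]
  T: [ 1  1  0  1]
  I: [-1  0 -1  0]
RREF → pivots at {X1,X2,X3} ⇒ r = 3
4 vars − rank 3 = 1 Π group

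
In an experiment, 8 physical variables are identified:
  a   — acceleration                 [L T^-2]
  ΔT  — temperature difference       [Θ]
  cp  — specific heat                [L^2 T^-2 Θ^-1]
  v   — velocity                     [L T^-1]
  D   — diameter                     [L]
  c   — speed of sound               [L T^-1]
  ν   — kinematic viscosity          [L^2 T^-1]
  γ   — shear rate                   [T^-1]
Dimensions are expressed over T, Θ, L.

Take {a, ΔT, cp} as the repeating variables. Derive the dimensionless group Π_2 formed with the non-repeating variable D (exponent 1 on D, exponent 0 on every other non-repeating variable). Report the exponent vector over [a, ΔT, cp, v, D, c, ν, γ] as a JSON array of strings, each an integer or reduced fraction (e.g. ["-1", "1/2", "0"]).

Exponent matrix [T,Θ,L] × [a,ΔT,cp,v,D,c,ν,γ]:
  T: [-2  0 -2 -1  0 -1 -1 -1]
  Θ: [ 0  1 -1  0  0  0  0  0]
  L: [ 1  0  2  1  1  1  2  0]
Echelon form has 3 nonzero rows (pivots: a,ΔT,cp)
Repeat: a,ΔT,cp; free: v,D,c,ν,γ
RREF:
  r0: [   1    0    0    0   -1    0   -1    1]
  r1: [   0    1    0  1/2    1  1/2  3/2 -1/2]
  r2: [   0    0    1  1/2    1  1/2  3/2 -1/2]
Fix exponent of D at 1, v at 0, c at 0, ν at 0, γ at 0; solve each RREF row for its pivot's exponent:
  r0: exp(a) + (-1)·1 = 0 ⇒ exp(a) = 1
  r1: exp(ΔT) + (1)·1 = 0 ⇒ exp(ΔT) = -1
  r2: exp(cp) + (1)·1 = 0 ⇒ exp(cp) = -1
Π_2 = a · ΔT^-1 · cp^-1 · D

["1", "-1", "-1", "0", "1", "0", "0", "0"]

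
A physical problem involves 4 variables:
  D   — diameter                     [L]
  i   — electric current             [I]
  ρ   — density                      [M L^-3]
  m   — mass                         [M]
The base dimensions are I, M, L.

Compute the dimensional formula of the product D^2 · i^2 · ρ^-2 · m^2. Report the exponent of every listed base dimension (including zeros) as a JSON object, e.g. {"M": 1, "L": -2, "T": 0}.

{"I": 2, "M": 0, "L": 8}

Write exponents as rows I,M,L / cols D,i,ρ,m:
  I: [ 0  1  0  0]
  M: [ 0  0  1  1]
  L: [ 1  0 -3  0]
  [I]: (2)·0+(2)·1+(-2)·0+(2)·0 = 2
  [M]: (2)·0+(2)·0+(-2)·1+(2)·1 = 0
  [L]: (2)·1+(2)·0+(-2)·-3+(2)·0 = 8
⇒ I^2 L^8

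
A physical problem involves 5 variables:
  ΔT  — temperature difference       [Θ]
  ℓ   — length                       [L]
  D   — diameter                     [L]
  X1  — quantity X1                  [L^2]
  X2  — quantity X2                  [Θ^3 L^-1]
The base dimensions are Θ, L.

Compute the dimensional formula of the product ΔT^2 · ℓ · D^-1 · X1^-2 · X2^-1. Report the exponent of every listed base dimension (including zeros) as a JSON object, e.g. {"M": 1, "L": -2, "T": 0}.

Dimensional matrix (Θ×L by ΔT×ℓ×D×X1×X2):
  Θ: [ 1  0  0  0  3]
  L: [ 0  1  1  2 -1]
  [Θ]: (2)·1+(1)·0+(-1)·0+(-2)·0+(-1)·3 = -1
  [L]: (2)·0+(1)·1+(-1)·1+(-2)·2+(-1)·-1 = -3
⇒ Θ^-1 L^-3

{"Θ": -1, "L": -3}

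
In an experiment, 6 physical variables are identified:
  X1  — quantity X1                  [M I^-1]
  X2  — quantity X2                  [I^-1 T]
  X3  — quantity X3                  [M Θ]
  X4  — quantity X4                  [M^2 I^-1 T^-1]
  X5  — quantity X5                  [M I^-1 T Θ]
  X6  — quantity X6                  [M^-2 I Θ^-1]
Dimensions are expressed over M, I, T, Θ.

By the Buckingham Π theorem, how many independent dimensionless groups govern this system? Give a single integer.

Dimensional matrix (M×I×T×Θ by X1×X2×X3×X4×X5×X6):
  M: [ 1  0  1  2  1 -2]
  I: [-1 -1  0 -1 -1  1]
  T: [ 0  1  0 -1  1  0]
  Θ: [ 0  0  1  0  1 -1]
Row reduction gives pivot columns X1,X2,X3; rank = 3
6 vars − rank 3 = 3 Π groups

3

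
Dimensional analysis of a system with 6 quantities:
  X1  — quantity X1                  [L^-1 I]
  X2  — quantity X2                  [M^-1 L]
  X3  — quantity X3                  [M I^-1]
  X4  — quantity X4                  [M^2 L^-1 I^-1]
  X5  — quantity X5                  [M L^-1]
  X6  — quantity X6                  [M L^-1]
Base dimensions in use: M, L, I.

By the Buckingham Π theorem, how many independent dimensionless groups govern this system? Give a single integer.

Exponent matrix [M,L,I] × [X1,X2,X3,X4,X5,X6]:
  M: [ 0 -1  1  2  1  1]
  L: [-1  1  0 -1 -1 -1]
  I: [ 1  0 -1 -1  0  0]
RREF → pivots at {X1,X2} ⇒ r = 2
Π count = n − r = 6 − 2 = 4

4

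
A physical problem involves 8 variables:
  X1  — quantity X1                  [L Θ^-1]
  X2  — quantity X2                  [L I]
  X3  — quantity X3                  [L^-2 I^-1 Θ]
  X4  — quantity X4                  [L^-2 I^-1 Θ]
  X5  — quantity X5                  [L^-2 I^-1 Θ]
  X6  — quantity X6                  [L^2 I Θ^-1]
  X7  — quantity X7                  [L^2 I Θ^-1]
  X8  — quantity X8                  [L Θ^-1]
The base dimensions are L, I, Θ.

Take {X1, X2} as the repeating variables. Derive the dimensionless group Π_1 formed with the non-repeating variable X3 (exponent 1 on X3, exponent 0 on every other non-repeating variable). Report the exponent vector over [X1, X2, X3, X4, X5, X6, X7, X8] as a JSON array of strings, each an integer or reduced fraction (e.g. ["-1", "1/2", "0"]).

Exponent matrix [L,I,Θ] × [X1,X2,X3,X4,X5,X6,X7,X8]:
  L: [ 1  1 -2 -2 -2  2  2  1]
  I: [ 0  1 -1 -1 -1  1  1  0]
  Θ: [-1  0  1  1  1 -1 -1 -1]
Row reduction gives pivot columns X1,X2; rank = 2
Pivot set = {X1,X2}, free = {X3,X4,X5,X6,X7,X8}
RREF:
  r0: [   1    0   -1   -1   -1    1    1    1]
  r1: [   0    1   -1   -1   -1    1    1    0]
  r2: [   0    0    0    0    0    0    0    0]
Fix exponent of X3 at 1, X4 at 0, X5 at 0, X6 at 0, X7 at 0, X8 at 0; solve each RREF row for its pivot's exponent:
  r0: exp(X1) + (-1)·1 = 0 ⇒ exp(X1) = 1
  r1: exp(X2) + (-1)·1 = 0 ⇒ exp(X2) = 1
Π_1 = X1 · X2 · X3

["1", "1", "1", "0", "0", "0", "0", "0"]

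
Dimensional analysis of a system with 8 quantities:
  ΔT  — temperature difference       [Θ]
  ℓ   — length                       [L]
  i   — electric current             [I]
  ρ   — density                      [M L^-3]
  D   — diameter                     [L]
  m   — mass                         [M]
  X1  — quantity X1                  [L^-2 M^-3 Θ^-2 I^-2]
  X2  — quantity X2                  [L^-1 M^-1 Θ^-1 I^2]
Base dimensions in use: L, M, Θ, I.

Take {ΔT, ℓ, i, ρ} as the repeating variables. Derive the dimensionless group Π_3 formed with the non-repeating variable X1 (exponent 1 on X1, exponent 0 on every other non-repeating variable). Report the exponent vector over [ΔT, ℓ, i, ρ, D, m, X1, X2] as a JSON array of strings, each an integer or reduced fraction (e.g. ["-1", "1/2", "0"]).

Exponent matrix [L,M,Θ,I] × [ΔT,ℓ,i,ρ,D,m,X1,X2]:
  L: [ 0  1  0 -3  1  0 -2 -1]
  M: [ 0  0  0  1  0  1 -3 -1]
  Θ: [ 1  0  0  0  0  0 -2 -1]
  I: [ 0  0  1  0  0  0 -2  2]
Row reduction gives pivot columns ΔT,ℓ,i,ρ; rank = 4
Repeat: ΔT,ℓ,i,ρ; free: D,m,X1,X2
RREF:
  r0: [   1    0    0    0    0    0   -2   -1]
  r1: [   0    1    0    0    1    3  -11   -4]
  r2: [   0    0    1    0    0    0   -2    2]
  r3: [   0    0    0    1    0    1   -3   -1]
Fix exponent of X1 at 1, D at 0, m at 0, X2 at 0; solve each RREF row for its pivot's exponent:
  r0: exp(ΔT) + (-2)·1 = 0 ⇒ exp(ΔT) = 2
  r1: exp(ℓ) + (-11)·1 = 0 ⇒ exp(ℓ) = 11
  r2: exp(i) + (-2)·1 = 0 ⇒ exp(i) = 2
  r3: exp(ρ) + (-3)·1 = 0 ⇒ exp(ρ) = 3
Π_3 = ΔT^2 · ℓ^11 · i^2 · ρ^3 · X1

["2", "11", "2", "3", "0", "0", "1", "0"]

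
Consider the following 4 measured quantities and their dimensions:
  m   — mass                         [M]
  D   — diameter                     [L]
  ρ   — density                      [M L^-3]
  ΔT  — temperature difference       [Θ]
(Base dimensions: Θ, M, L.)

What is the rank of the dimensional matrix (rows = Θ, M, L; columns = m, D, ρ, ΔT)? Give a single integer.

3

Dimensional matrix (Θ×M×L by m×D×ρ×ΔT):
  Θ: [ 0  0  0  1]
  M: [ 1  0  1  0]
  L: [ 0  1 -3  0]
Row reduction gives pivot columns m,D,ΔT; rank = 3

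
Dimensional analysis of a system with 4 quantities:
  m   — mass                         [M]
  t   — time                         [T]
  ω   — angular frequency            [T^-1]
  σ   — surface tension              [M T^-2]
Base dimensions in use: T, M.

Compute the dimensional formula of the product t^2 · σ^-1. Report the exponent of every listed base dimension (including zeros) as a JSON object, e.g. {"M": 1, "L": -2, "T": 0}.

Dimensional matrix (T×M by m×t×ω×σ):
  T: [ 0  1 -1 -2]
  M: [ 1  0  0  1]
  [T]: (2)·1+(-1)·-2 = 4
  [M]: (2)·0+(-1)·1 = -1
⇒ T^4 M^-1

{"T": 4, "M": -1}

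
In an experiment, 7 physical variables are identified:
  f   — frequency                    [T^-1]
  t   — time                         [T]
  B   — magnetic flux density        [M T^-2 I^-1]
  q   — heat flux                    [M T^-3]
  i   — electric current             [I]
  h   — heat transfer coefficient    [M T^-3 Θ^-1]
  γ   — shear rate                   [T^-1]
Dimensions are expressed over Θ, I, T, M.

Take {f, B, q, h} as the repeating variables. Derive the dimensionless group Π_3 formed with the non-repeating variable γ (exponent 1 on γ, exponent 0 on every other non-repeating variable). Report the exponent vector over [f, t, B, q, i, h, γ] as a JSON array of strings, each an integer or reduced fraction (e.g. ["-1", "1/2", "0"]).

["-1", "0", "0", "0", "0", "0", "1"]

Write exponents as rows Θ,I,T,M / cols f,t,B,q,i,h,γ:
  Θ: [ 0  0  0  0  0 -1  0]
  I: [ 0  0 -1  0  1  0  0]
  T: [-1  1 -2 -3  0 -3 -1]
  M: [ 0  0  1  1  0  1  0]
RREF → pivots at {f,B,q,h} ⇒ r = 4
Pivot set = {f,B,q,h}, free = {t,i,γ}
RREF:
  r0: [   1   -1    0    0   -1    0    1]
  r1: [   0    0    1    0   -1    0    0]
  r2: [   0    0    0    1    1    0    0]
  r3: [   0    0    0    0    0    1    0]
Fix exponent of γ at 1, t at 0, i at 0; solve each RREF row for its pivot's exponent:
  r0: exp(f) + (1)·1 = 0 ⇒ exp(f) = -1
  r1: exp(B) + (0)·1 = 0 ⇒ exp(B) = 0
  r2: exp(q) + (0)·1 = 0 ⇒ exp(q) = 0
  r3: exp(h) + (0)·1 = 0 ⇒ exp(h) = 0
Π_3 = f^-1 · γ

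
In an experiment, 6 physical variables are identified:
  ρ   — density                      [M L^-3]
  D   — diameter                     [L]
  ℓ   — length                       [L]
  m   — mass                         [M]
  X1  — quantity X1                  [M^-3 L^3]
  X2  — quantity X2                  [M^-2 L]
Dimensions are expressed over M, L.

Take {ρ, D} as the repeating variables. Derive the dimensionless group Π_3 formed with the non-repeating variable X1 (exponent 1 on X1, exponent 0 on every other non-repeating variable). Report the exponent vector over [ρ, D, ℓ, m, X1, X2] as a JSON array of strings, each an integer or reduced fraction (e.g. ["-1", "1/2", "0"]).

["3", "6", "0", "0", "1", "0"]

Exponent matrix [M,L] × [ρ,D,ℓ,m,X1,X2]:
  M: [ 1  0  0  1 -3 -2]
  L: [-3  1  1  0  3  1]
Row reduction gives pivot columns ρ,D; rank = 2
Pivot set = {ρ,D}, free = {ℓ,m,X1,X2}
RREF:
  r0: [   1    0    0    1   -3   -2]
  r1: [   0    1    1    3   -6   -5]
Fix exponent of X1 at 1, ℓ at 0, m at 0, X2 at 0; solve each RREF row for its pivot's exponent:
  r0: exp(ρ) + (-3)·1 = 0 ⇒ exp(ρ) = 3
  r1: exp(D) + (-6)·1 = 0 ⇒ exp(D) = 6
Π_3 = ρ^3 · D^6 · X1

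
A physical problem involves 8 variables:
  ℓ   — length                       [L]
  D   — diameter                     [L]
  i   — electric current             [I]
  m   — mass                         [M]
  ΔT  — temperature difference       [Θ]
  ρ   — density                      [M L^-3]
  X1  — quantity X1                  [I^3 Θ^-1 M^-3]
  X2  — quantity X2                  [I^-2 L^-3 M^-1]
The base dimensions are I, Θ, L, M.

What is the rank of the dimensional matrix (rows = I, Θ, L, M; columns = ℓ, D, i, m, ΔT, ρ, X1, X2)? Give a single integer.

Write exponents as rows I,Θ,L,M / cols ℓ,D,i,m,ΔT,ρ,X1,X2:
  I: [ 0  0  1  0  0  0  3 -2]
  Θ: [ 0  0  0  0  1  0 -1  0]
  L: [ 1  1  0  0  0 -3  0 -3]
  M: [ 0  0  0  1  0  1 -3 -1]
RREF → pivots at {ℓ,i,m,ΔT} ⇒ r = 4

4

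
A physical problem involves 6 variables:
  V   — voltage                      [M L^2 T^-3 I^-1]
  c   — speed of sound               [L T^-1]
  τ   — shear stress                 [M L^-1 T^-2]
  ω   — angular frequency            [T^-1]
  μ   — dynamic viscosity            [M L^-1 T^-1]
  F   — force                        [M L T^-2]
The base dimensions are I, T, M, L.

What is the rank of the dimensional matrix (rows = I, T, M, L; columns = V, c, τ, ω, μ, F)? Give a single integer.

Dimensional matrix (I×T×M×L by V×c×τ×ω×μ×F):
  I: [-1  0  0  0  0  0]
  T: [-3 -1 -2 -1 -1 -2]
  M: [ 1  0  1  0  1  1]
  L: [ 2  1 -1  0 -1  1]
Echelon form has 4 nonzero rows (pivots: V,c,τ,ω)

4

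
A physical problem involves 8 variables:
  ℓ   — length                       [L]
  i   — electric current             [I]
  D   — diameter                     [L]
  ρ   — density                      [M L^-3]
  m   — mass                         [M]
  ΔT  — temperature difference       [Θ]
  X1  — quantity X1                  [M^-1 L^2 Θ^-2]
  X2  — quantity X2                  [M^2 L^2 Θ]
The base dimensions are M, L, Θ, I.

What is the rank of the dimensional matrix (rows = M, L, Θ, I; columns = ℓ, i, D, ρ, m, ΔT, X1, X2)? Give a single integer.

Exponent matrix [M,L,Θ,I] × [ℓ,i,D,ρ,m,ΔT,X1,X2]:
  M: [ 0  0  0  1  1  0 -1  2]
  L: [ 1  0  1 -3  0  0  2  2]
  Θ: [ 0  0  0  0  0  1 -2  1]
  I: [ 0  1  0  0  0  0  0  0]
Echelon form has 4 nonzero rows (pivots: ℓ,i,ρ,ΔT)

4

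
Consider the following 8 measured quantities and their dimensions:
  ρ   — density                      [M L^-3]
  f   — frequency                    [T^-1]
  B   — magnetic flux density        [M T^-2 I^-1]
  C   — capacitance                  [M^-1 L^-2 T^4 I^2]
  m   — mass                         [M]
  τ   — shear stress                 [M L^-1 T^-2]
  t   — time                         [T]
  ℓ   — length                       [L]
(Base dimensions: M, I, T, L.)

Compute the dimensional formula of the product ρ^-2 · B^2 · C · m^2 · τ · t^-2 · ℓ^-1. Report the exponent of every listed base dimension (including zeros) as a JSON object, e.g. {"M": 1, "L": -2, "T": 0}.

Write exponents as rows M,I,T,L / cols ρ,f,B,C,m,τ,t,ℓ:
  M: [ 1  0  1 -1  1  1  0  0]
  I: [ 0  0 -1  2  0  0  0  0]
  T: [ 0 -1 -2  4  0 -2  1  0]
  L: [-3  0  0 -2  0 -1  0  1]
  [M]: (-2)·1+(2)·1+(1)·-1+(2)·1+(1)·1+(-2)·0+(-1)·0 = 2
  [I]: (-2)·0+(2)·-1+(1)·2+(2)·0+(1)·0+(-2)·0+(-1)·0 = 0
  [T]: (-2)·0+(2)·-2+(1)·4+(2)·0+(1)·-2+(-2)·1+(-1)·0 = -4
  [L]: (-2)·-3+(2)·0+(1)·-2+(2)·0+(1)·-1+(-2)·0+(-1)·1 = 2
⇒ M^2 T^-4 L^2

{"M": 2, "I": 0, "T": -4, "L": 2}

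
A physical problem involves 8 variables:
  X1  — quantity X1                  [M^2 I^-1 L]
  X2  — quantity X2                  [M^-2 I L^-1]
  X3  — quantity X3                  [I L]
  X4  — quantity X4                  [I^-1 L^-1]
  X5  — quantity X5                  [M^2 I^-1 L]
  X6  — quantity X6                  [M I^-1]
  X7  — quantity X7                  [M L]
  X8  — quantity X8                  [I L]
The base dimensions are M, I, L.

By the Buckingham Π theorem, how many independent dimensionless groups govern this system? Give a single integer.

6

Write exponents as rows M,I,L / cols X1,X2,X3,X4,X5,X6,X7,X8:
  M: [ 2 -2  0  0  2  1  1  0]
  I: [-1  1  1 -1 -1 -1  0  1]
  L: [ 1 -1  1 -1  1  0  1  1]
Echelon form has 2 nonzero rows (pivots: X1,X3)
n=8, r=2 ⇒ 6 dimensionless groups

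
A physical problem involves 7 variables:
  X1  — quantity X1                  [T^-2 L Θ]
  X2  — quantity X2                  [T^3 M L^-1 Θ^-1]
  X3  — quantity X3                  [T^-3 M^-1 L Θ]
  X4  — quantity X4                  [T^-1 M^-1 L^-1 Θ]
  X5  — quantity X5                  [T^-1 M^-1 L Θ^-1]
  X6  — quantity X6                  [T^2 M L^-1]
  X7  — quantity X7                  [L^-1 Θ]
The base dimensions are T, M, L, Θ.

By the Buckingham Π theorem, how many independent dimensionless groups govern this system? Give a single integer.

Exponent matrix [T,M,L,Θ] × [X1,X2,X3,X4,X5,X6,X7]:
  T: [-2  3 -3 -1 -1  2  0]
  M: [ 0  1 -1 -1 -1  1  0]
  L: [ 1 -1  1 -1  1 -1 -1]
  Θ: [ 1 -1  1  1 -1  0  1]
Echelon form has 3 nonzero rows (pivots: X1,X2,X4)
7 vars − rank 3 = 4 Π groups

4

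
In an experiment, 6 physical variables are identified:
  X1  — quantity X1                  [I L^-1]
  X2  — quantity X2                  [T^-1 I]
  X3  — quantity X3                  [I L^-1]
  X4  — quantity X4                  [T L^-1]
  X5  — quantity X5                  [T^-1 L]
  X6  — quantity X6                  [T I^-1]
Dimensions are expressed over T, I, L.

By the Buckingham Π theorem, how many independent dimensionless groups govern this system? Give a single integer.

4

Dimensional matrix (T×I×L by X1×X2×X3×X4×X5×X6):
  T: [ 0 -1  0  1 -1  1]
  I: [ 1  1  1  0  0 -1]
  L: [-1  0 -1 -1  1  0]
RREF → pivots at {X1,X2} ⇒ r = 2
Π count = n − r = 6 − 2 = 4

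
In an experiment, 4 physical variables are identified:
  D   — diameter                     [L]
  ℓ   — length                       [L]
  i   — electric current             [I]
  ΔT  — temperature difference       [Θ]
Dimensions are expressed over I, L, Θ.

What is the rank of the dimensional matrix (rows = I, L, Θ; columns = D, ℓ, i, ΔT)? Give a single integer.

3

Write exponents as rows I,L,Θ / cols D,ℓ,i,ΔT:
  I: [ 0  0  1  0]
  L: [ 1  1  0  0]
  Θ: [ 0  0  0  1]
Echelon form has 3 nonzero rows (pivots: D,i,ΔT)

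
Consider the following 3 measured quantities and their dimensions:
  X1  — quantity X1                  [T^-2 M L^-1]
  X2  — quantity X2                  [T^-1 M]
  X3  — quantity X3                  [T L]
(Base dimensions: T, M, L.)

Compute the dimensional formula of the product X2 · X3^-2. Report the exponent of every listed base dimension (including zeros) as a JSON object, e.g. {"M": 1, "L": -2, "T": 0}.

{"T": -3, "M": 1, "L": -2}

Dimensional matrix (T×M×L by X1×X2×X3):
  T: [-2 -1  1]
  M: [ 1  1  0]
  L: [-1  0  1]
  [T]: (1)·-1+(-2)·1 = -3
  [M]: (1)·1+(-2)·0 = 1
  [L]: (1)·0+(-2)·1 = -2
⇒ T^-3 M L^-2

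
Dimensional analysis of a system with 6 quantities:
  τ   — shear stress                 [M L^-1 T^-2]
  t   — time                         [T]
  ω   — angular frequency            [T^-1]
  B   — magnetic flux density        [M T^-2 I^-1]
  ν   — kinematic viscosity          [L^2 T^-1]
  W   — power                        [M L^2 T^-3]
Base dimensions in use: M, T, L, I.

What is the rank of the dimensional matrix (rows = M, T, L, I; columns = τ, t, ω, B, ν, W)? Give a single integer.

4

Dimensional matrix (M×T×L×I by τ×t×ω×B×ν×W):
  M: [ 1  0  0  1  0  1]
  T: [-2  1 -1 -2 -1 -3]
  L: [-1  0  0  0  2  2]
  I: [ 0  0  0 -1  0  0]
Row reduction gives pivot columns τ,t,B,ν; rank = 4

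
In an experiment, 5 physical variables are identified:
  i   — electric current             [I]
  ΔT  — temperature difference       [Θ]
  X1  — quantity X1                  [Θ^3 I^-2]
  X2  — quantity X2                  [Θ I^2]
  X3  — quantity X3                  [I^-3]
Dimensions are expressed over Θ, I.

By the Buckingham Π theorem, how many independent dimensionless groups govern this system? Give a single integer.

3

Write exponents as rows Θ,I / cols i,ΔT,X1,X2,X3:
  Θ: [ 0  1  3  1  0]
  I: [ 1  0 -2  2 -3]
Row reduction gives pivot columns i,ΔT; rank = 2
5 vars − rank 2 = 3 Π groups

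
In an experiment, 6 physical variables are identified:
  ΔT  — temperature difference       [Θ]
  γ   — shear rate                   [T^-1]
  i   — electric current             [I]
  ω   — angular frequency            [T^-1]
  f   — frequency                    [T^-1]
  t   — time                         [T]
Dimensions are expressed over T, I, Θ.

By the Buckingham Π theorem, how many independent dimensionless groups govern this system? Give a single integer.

Dimensional matrix (T×I×Θ by ΔT×γ×i×ω×f×t):
  T: [ 0 -1  0 -1 -1  1]
  I: [ 0  0  1  0  0  0]
  Θ: [ 1  0  0  0  0  0]
RREF → pivots at {ΔT,γ,i} ⇒ r = 3
6 vars − rank 3 = 3 Π groups

3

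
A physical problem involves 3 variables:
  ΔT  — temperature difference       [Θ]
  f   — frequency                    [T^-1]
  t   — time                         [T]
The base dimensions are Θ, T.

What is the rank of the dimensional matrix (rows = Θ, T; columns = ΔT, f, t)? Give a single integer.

2

Write exponents as rows Θ,T / cols ΔT,f,t:
  Θ: [ 1  0  0]
  T: [ 0 -1  1]
Echelon form has 2 nonzero rows (pivots: ΔT,f)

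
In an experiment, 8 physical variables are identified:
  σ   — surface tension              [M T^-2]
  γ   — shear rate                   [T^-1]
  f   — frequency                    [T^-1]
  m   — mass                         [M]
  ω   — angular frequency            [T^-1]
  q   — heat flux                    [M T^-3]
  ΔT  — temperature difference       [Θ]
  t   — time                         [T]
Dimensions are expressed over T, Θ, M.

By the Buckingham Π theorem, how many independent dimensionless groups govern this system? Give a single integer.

5

Exponent matrix [T,Θ,M] × [σ,γ,f,m,ω,q,ΔT,t]:
  T: [-2 -1 -1  0 -1 -3  0  1]
  Θ: [ 0  0  0  0  0  0  1  0]
  M: [ 1  0  0  1  0  1  0  0]
Row reduction gives pivot columns σ,γ,ΔT; rank = 3
Π count = n − r = 8 − 3 = 5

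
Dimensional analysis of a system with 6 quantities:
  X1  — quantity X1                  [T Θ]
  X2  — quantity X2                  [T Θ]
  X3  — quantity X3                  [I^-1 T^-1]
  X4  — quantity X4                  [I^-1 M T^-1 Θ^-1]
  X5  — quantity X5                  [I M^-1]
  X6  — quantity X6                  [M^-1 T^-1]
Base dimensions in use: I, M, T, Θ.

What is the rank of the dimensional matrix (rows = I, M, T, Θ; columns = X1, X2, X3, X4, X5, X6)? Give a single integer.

3

Dimensional matrix (I×M×T×Θ by X1×X2×X3×X4×X5×X6):
  I: [ 0  0 -1 -1  1  0]
  M: [ 0  0  0  1 -1 -1]
  T: [ 1  1 -1 -1  0 -1]
  Θ: [ 1  1  0 -1  0  0]
RREF → pivots at {X1,X3,X4} ⇒ r = 3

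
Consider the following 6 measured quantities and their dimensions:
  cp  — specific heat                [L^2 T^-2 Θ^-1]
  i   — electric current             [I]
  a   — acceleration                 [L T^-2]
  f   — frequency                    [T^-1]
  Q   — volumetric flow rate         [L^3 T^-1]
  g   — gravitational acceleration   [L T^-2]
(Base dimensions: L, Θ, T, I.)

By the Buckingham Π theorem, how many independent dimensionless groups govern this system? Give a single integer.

2

Write exponents as rows L,Θ,T,I / cols cp,i,a,f,Q,g:
  L: [ 2  0  1  0  3  1]
  Θ: [-1  0  0  0  0  0]
  T: [-2  0 -2 -1 -1 -2]
  I: [ 0  1  0  0  0  0]
Row reduction gives pivot columns cp,i,a,f; rank = 4
6 vars − rank 4 = 2 Π groups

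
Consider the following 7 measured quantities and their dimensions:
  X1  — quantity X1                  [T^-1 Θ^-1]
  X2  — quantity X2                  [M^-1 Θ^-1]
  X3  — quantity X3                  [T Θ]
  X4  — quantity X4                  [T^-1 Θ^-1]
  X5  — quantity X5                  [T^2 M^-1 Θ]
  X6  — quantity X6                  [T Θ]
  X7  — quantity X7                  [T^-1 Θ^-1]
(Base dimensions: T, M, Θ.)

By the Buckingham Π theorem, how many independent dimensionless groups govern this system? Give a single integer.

Exponent matrix [T,M,Θ] × [X1,X2,X3,X4,X5,X6,X7]:
  T: [-1  0  1 -1  2  1 -1]
  M: [ 0 -1  0  0 -1  0  0]
  Θ: [-1 -1  1 -1  1  1 -1]
RREF → pivots at {X1,X2} ⇒ r = 2
n=7, r=2 ⇒ 5 dimensionless groups

5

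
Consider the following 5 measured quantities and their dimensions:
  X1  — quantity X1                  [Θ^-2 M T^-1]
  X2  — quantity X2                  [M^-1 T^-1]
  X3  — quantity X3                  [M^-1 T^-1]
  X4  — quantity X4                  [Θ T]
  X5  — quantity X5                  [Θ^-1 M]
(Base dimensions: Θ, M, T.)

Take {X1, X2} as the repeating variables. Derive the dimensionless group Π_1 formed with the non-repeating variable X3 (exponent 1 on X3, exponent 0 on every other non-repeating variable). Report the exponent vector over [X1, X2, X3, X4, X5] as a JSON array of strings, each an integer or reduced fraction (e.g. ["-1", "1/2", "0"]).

["0", "-1", "1", "0", "0"]

Dimensional matrix (Θ×M×T by X1×X2×X3×X4×X5):
  Θ: [-2  0  0  1 -1]
  M: [ 1 -1 -1  0  1]
  T: [-1 -1 -1  1  0]
Echelon form has 2 nonzero rows (pivots: X1,X2)
Repeat: X1,X2; free: X3,X4,X5
RREF:
  r0: [   1    0    0 -1/2  1/2]
  r1: [   0    1    1 -1/2 -1/2]
  r2: [   0    0    0    0    0]
Fix exponent of X3 at 1, X4 at 0, X5 at 0; solve each RREF row for its pivot's exponent:
  r0: exp(X1) + (0)·1 = 0 ⇒ exp(X1) = 0
  r1: exp(X2) + (1)·1 = 0 ⇒ exp(X2) = -1
Π_1 = X2^-1 · X3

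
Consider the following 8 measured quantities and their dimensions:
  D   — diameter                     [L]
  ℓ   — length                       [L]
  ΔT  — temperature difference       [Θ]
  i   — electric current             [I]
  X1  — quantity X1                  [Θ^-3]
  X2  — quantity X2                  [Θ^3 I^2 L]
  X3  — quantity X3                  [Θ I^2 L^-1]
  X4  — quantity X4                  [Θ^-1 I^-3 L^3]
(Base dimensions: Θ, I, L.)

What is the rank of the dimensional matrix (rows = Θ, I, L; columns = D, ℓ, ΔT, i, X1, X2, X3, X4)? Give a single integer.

Write exponents as rows Θ,I,L / cols D,ℓ,ΔT,i,X1,X2,X3,X4:
  Θ: [ 0  0  1  0 -3  3  1 -1]
  I: [ 0  0  0  1  0  2  2 -3]
  L: [ 1  1  0  0  0  1 -1  3]
Echelon form has 3 nonzero rows (pivots: D,ΔT,i)

3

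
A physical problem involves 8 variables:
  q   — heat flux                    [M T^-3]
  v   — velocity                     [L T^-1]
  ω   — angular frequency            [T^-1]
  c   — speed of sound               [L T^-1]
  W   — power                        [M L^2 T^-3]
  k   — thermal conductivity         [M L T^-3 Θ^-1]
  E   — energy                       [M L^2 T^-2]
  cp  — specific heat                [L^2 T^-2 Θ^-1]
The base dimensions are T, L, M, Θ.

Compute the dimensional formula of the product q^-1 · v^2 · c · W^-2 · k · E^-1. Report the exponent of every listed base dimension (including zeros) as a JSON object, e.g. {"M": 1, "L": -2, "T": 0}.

Dimensional matrix (T×L×M×Θ by q×v×ω×c×W×k×E×cp):
  T: [-3 -1 -1 -1 -3 -3 -2 -2]
  L: [ 0  1  0  1  2  1  2  2]
  M: [ 1  0  0  0  1  1  1  0]
  Θ: [ 0  0  0  0  0 -1  0 -1]
  [T]: (-1)·-3+(2)·-1+(1)·-1+(-2)·-3+(1)·-3+(-1)·-2 = 5
  [L]: (-1)·0+(2)·1+(1)·1+(-2)·2+(1)·1+(-1)·2 = -2
  [M]: (-1)·1+(2)·0+(1)·0+(-2)·1+(1)·1+(-1)·1 = -3
  [Θ]: (-1)·0+(2)·0+(1)·0+(-2)·0+(1)·-1+(-1)·0 = -1
⇒ T^5 L^-2 M^-3 Θ^-1

{"T": 5, "L": -2, "M": -3, "Θ": -1}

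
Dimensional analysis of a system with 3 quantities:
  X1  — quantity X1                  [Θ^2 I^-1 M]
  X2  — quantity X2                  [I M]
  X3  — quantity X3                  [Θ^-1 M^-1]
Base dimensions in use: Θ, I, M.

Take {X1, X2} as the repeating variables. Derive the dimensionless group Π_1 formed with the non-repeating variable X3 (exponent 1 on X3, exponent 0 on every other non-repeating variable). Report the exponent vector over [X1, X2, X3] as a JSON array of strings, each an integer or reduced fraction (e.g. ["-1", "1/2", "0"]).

Dimensional matrix (Θ×I×M by X1×X2×X3):
  Θ: [ 2  0 -1]
  I: [-1  1  0]
  M: [ 1  1 -1]
RREF → pivots at {X1,X2} ⇒ r = 2
Repeat: X1,X2; free: X3
RREF:
  r0: [   1    0 -1/2]
  r1: [   0    1 -1/2]
  r2: [   0    0    0]
Fix exponent of X3 at 1; solve each RREF row for its pivot's exponent:
  r0: exp(X1) + (-1/2)·1 = 0 ⇒ exp(X1) = 1/2
  r1: exp(X2) + (-1/2)·1 = 0 ⇒ exp(X2) = 1/2
Π_1 = X1^(1/2) · X2^(1/2) · X3

["1/2", "1/2", "1"]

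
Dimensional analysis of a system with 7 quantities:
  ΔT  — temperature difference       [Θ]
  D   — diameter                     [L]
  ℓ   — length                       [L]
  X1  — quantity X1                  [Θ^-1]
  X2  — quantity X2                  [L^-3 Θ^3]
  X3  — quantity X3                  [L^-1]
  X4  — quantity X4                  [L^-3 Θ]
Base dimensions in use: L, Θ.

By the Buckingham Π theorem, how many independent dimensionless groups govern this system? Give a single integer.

Dimensional matrix (L×Θ by ΔT×D×ℓ×X1×X2×X3×X4):
  L: [ 0  1  1  0 -3 -1 -3]
  Θ: [ 1  0  0 -1  3  0  1]
Row reduction gives pivot columns ΔT,D; rank = 2
7 vars − rank 2 = 5 Π groups

5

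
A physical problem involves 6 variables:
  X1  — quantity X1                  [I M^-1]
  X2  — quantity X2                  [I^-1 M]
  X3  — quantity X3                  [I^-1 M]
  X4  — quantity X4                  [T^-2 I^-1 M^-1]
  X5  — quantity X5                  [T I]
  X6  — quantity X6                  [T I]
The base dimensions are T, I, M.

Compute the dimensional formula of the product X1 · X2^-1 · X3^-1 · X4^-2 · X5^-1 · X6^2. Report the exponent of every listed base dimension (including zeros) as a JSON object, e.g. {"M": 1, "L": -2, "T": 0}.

{"T": 5, "I": 6, "M": -1}

Exponent matrix [T,I,M] × [X1,X2,X3,X4,X5,X6]:
  T: [ 0  0  0 -2  1  1]
  I: [ 1 -1 -1 -1  1  1]
  M: [-1  1  1 -1  0  0]
  [T]: (1)·0+(-1)·0+(-1)·0+(-2)·-2+(-1)·1+(2)·1 = 5
  [I]: (1)·1+(-1)·-1+(-1)·-1+(-2)·-1+(-1)·1+(2)·1 = 6
  [M]: (1)·-1+(-1)·1+(-1)·1+(-2)·-1+(-1)·0+(2)·0 = -1
⇒ T^5 I^6 M^-1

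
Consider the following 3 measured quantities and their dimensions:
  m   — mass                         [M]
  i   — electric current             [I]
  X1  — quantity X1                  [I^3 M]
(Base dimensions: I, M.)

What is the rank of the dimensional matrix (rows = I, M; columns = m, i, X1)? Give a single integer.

Write exponents as rows I,M / cols m,i,X1:
  I: [ 0  1  3]
  M: [ 1  0  1]
Echelon form has 2 nonzero rows (pivots: m,i)

2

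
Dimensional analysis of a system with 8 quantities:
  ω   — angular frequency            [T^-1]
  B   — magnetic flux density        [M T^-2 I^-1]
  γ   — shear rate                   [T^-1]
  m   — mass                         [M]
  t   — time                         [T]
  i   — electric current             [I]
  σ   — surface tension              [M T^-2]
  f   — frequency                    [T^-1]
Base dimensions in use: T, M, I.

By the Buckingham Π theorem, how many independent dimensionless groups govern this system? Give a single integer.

5

Exponent matrix [T,M,I] × [ω,B,γ,m,t,i,σ,f]:
  T: [-1 -2 -1  0  1  0 -2 -1]
  M: [ 0  1  0  1  0  0  1  0]
  I: [ 0 -1  0  0  0  1  0  0]
Row reduction gives pivot columns ω,B,m; rank = 3
8 vars − rank 3 = 5 Π groups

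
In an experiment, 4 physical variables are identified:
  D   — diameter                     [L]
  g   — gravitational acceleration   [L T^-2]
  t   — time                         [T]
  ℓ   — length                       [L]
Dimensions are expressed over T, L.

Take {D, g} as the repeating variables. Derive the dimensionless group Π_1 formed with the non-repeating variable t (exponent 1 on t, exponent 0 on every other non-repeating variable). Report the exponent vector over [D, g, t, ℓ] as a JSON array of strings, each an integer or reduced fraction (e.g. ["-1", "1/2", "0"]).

["-1/2", "1/2", "1", "0"]

Exponent matrix [T,L] × [D,g,t,ℓ]:
  T: [ 0 -2  1  0]
  L: [ 1  1  0  1]
Row reduction gives pivot columns D,g; rank = 2
Repeat: D,g; free: t,ℓ
RREF:
  r0: [   1    0  1/2    1]
  r1: [   0    1 -1/2    0]
Fix exponent of t at 1, ℓ at 0; solve each RREF row for its pivot's exponent:
  r0: exp(D) + (1/2)·1 = 0 ⇒ exp(D) = -1/2
  r1: exp(g) + (-1/2)·1 = 0 ⇒ exp(g) = 1/2
Π_1 = D^(-1/2) · g^(1/2) · t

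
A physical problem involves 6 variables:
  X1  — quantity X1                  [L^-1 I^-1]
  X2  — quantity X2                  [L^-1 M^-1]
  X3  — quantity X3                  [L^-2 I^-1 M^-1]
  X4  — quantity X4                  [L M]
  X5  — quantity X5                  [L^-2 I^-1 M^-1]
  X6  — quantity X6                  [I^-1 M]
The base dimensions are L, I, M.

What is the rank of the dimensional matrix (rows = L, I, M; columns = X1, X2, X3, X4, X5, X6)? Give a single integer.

Exponent matrix [L,I,M] × [X1,X2,X3,X4,X5,X6]:
  L: [-1 -1 -2  1 -2  0]
  I: [-1  0 -1  0 -1 -1]
  M: [ 0 -1 -1  1 -1  1]
Row reduction gives pivot columns X1,X2; rank = 2

2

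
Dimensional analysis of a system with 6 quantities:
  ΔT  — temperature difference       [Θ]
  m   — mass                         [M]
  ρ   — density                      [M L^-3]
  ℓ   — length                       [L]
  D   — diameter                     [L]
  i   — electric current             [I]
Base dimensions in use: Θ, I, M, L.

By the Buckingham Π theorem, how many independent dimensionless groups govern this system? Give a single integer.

2

Write exponents as rows Θ,I,M,L / cols ΔT,m,ρ,ℓ,D,i:
  Θ: [ 1  0  0  0  0  0]
  I: [ 0  0  0  0  0  1]
  M: [ 0  1  1  0  0  0]
  L: [ 0  0 -3  1  1  0]
RREF → pivots at {ΔT,m,ρ,i} ⇒ r = 4
n=6, r=4 ⇒ 2 dimensionless groups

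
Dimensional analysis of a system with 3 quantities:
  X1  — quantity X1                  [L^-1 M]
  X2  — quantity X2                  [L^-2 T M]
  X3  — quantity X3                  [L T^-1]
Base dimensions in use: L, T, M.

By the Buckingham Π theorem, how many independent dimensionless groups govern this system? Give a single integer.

Dimensional matrix (L×T×M by X1×X2×X3):
  L: [-1 -2  1]
  T: [ 0  1 -1]
  M: [ 1  1  0]
RREF → pivots at {X1,X2} ⇒ r = 2
Π count = n − r = 3 − 2 = 1

1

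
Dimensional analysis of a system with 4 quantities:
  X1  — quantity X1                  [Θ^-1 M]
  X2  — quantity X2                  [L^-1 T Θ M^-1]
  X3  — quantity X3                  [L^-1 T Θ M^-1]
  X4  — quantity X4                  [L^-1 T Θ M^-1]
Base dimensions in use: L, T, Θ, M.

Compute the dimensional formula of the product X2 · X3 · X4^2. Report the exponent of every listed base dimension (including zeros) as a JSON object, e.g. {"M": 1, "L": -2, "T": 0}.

{"L": -4, "T": 4, "Θ": 4, "M": -4}

Write exponents as rows L,T,Θ,M / cols X1,X2,X3,X4:
  L: [ 0 -1 -1 -1]
  T: [ 0  1  1  1]
  Θ: [-1  1  1  1]
  M: [ 1 -1 -1 -1]
  [L]: (1)·-1+(1)·-1+(2)·-1 = -4
  [T]: (1)·1+(1)·1+(2)·1 = 4
  [Θ]: (1)·1+(1)·1+(2)·1 = 4
  [M]: (1)·-1+(1)·-1+(2)·-1 = -4
⇒ L^-4 T^4 Θ^4 M^-4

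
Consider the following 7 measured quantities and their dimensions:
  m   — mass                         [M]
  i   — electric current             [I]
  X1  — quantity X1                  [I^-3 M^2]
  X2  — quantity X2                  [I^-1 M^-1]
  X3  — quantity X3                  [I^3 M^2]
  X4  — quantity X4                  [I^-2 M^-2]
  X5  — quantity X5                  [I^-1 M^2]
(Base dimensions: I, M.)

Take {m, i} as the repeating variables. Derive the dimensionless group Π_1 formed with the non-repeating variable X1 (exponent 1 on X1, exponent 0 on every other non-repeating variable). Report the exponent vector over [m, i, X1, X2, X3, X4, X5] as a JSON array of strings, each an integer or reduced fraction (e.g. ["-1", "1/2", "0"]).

Dimensional matrix (I×M by m×i×X1×X2×X3×X4×X5):
  I: [ 0  1 -3 -1  3 -2 -1]
  M: [ 1  0  2 -1  2 -2  2]
Row reduction gives pivot columns m,i; rank = 2
Pivot set = {m,i}, free = {X1,X2,X3,X4,X5}
RREF:
  r0: [   1    0    2   -1    2   -2    2]
  r1: [   0    1   -3   -1    3   -2   -1]
Fix exponent of X1 at 1, X2 at 0, X3 at 0, X4 at 0, X5 at 0; solve each RREF row for its pivot's exponent:
  r0: exp(m) + (2)·1 = 0 ⇒ exp(m) = -2
  r1: exp(i) + (-3)·1 = 0 ⇒ exp(i) = 3
Π_1 = m^-2 · i^3 · X1

["-2", "3", "1", "0", "0", "0", "0"]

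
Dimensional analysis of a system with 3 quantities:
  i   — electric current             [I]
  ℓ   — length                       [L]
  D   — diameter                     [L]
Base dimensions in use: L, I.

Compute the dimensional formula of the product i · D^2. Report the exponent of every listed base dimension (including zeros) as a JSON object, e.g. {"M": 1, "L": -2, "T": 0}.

Dimensional matrix (L×I by i×ℓ×D):
  L: [ 0  1  1]
  I: [ 1  0  0]
  [L]: (1)·0+(2)·1 = 2
  [I]: (1)·1+(2)·0 = 1
⇒ L^2 I

{"L": 2, "I": 1}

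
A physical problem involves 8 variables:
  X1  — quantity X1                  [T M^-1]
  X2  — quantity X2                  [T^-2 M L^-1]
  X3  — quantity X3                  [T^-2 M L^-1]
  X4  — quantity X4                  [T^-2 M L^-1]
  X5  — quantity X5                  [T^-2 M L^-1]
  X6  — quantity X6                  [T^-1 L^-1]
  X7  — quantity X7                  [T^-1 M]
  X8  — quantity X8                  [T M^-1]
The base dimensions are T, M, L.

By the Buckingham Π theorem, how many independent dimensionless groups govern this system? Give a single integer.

Dimensional matrix (T×M×L by X1×X2×X3×X4×X5×X6×X7×X8):
  T: [ 1 -2 -2 -2 -2 -1 -1  1]
  M: [-1  1  1  1  1  0  1 -1]
  L: [ 0 -1 -1 -1 -1 -1  0  0]
Echelon form has 2 nonzero rows (pivots: X1,X2)
n=8, r=2 ⇒ 6 dimensionless groups

6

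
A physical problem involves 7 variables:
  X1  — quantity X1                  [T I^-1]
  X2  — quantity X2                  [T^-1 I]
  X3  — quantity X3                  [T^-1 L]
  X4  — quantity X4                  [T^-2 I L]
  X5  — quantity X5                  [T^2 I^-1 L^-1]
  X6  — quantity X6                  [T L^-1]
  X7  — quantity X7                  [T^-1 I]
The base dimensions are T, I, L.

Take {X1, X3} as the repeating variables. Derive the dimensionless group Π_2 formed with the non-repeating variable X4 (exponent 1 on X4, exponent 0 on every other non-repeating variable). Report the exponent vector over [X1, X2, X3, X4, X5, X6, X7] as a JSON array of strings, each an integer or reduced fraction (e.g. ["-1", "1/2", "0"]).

Exponent matrix [T,I,L] × [X1,X2,X3,X4,X5,X6,X7]:
  T: [ 1 -1 -1 -2  2  1 -1]
  I: [-1  1  0  1 -1  0  1]
  L: [ 0  0  1  1 -1 -1  0]
Row reduction gives pivot columns X1,X3; rank = 2
Repeat: X1,X3; free: X2,X4,X5,X6,X7
RREF:
  r0: [   1   -1    0   -1    1    0   -1]
  r1: [   0    0    1    1   -1   -1    0]
  r2: [   0    0    0    0    0    0    0]
Fix exponent of X4 at 1, X2 at 0, X5 at 0, X6 at 0, X7 at 0; solve each RREF row for its pivot's exponent:
  r0: exp(X1) + (-1)·1 = 0 ⇒ exp(X1) = 1
  r1: exp(X3) + (1)·1 = 0 ⇒ exp(X3) = -1
Π_2 = X1 · X3^-1 · X4

["1", "0", "-1", "1", "0", "0", "0"]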